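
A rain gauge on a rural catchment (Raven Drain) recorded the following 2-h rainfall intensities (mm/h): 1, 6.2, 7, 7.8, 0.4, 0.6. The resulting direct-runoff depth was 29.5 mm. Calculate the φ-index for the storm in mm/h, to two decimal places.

φ ≈ 2.08 mm/h

Only the 3 blocks with intensity above φ contribute runoff: 6.2, 7, 7.8 mm/h.
Σ(I−φ)·Δt = d  ⇒  (6.2+7+7.8 − 3φ)·2 = 29.5
φ = (21.00 − 29.5/2) / 3 = 2.08 mm/h.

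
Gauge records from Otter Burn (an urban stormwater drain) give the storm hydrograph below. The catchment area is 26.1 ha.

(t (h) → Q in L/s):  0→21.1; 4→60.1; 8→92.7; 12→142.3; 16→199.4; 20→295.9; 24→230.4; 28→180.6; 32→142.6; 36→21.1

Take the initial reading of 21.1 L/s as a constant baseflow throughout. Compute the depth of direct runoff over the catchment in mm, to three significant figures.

d ≈ 64.8 mm

Direct runoff: 0.0, 39.0, 71.6, 121.2, 178.3, 274.8, 209.3, 159.5, 121.5, 0.0 L/s; ΣQ_DR = 1175 L/s.
V = ΣQ_DR · Δt = 1175 × 14400 s = 1.692 × 10^7 L.
Over A = 26.1 ha, depth = V / A = 64.8 mm.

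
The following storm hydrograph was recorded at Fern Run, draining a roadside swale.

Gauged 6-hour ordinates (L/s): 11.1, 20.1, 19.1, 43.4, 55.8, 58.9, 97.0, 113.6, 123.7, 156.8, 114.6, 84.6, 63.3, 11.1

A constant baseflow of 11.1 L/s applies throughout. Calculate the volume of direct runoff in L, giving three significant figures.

V ≈ 1.77 × 10^7 L

Direct-runoff ordinates (Q − Q_b): 0.0, 9.0, 8.0, 32.3, 44.7, 47.8, 85.9, 102.5, 112.6, 145.7, 103.5, 73.5, 52.2, 0.0 L/s.
ΣQ_DR = 817.7 L/s.
With Δt = 6 h = 21600 s, V = ΣQ_DR · Δt = 817.7 × 21600 = 1.77 × 10^7 L.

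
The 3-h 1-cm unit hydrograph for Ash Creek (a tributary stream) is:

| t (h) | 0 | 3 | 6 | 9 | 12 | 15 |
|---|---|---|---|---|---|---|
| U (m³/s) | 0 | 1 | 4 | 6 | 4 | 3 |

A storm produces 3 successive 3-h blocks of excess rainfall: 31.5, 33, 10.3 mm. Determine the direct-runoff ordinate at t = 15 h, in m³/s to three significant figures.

Q ≈ 28.8 m³/s

By discrete convolution, Q_j = Σ (P_i / 10 mm) · U_{j−i}.
At t = 15 h (j=5): Q = (31.5/10)·3 + (33/10)·4 + (10.3/10)·6 = 28.8 m³/s.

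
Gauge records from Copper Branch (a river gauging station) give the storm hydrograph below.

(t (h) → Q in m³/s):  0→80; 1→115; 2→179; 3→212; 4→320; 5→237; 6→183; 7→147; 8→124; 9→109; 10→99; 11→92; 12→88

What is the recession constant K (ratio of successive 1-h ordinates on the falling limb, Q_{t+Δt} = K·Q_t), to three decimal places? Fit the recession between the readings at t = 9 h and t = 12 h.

Using the recession-limb readings at t = 9 h and t = 12 h: Q falls from 109 to 88 m³/s over 3 intervals.
K = (Q₂/Q₁)^(1/3) = (88/109)^(1/3) = 0.931.

K ≈ 0.931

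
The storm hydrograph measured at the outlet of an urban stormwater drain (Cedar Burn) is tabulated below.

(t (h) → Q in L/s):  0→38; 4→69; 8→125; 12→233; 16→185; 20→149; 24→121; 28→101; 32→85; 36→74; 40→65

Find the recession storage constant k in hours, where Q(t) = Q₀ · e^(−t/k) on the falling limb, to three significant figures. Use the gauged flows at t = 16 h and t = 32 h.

k ≈ 20.6 h

On the falling limb, Q drops from 185 to 85 L/s between t = 16 h and t = 32 h (Δt = 16 h).
k = −Δt / ln(Q₂/Q₁) = −16 / ln(85/185) = 20.6 h.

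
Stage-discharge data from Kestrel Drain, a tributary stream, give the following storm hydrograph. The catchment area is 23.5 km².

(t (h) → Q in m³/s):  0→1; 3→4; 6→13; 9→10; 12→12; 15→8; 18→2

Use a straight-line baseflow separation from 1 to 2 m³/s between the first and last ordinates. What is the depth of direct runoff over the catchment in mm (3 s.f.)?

Direct runoff: 0.00, 2.83, 11.67, 8.50, 10.33, 6.17, 0.00 m³/s; ΣQ_DR = 39.50 m³/s.
V = ΣQ_DR · Δt = 39.50 × 10800 s = 4.266 × 10^5 m³.
Over A = 23.5 km², depth = V / A = 18.2 mm.

d ≈ 18.2 mm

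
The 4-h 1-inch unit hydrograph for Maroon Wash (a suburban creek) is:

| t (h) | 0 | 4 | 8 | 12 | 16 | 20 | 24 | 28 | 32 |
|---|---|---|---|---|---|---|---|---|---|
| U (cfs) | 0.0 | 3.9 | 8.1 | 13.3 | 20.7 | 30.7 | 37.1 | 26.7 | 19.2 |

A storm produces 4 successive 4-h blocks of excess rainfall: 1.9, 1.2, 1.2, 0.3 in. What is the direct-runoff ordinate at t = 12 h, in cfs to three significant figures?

Q ≈ 39.7 cfs

By discrete convolution, Q_j = Σ (P_i / 1 in) · U_{j−i}.
At t = 12 h (j=3): Q = (1.9/1)·13.3 + (1.2/1)·8.1 + (1.2/1)·3.9 + (0.3/1)·0.0 = 39.7 cfs.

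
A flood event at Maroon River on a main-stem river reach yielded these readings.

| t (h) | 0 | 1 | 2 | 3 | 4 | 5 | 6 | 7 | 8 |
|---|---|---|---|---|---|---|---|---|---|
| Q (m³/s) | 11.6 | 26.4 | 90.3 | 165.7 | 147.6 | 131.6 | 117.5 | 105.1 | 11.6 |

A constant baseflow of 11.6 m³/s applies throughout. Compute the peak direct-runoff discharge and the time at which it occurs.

Q_p = 154.1 m³/s at t = 3 h

Subtracting baseflow gives direct-runoff ordinates: 0.0, 14.8, 78.7, 154.1, 136.0, 120.0, 105.9, 93.5, 0.0 m³/s.
The maximum is 154.1 m³/s, occurring at the reading for t = 3 h.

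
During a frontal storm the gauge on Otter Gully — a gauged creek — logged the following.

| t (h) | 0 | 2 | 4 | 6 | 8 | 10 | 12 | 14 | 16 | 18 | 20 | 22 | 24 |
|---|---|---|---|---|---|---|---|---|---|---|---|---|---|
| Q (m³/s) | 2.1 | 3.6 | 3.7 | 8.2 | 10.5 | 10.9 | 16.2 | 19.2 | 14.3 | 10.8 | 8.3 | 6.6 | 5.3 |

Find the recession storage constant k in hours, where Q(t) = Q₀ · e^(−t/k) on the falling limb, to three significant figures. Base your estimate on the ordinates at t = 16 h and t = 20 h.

On the falling limb, Q drops from 14.3 to 8.3 m³/s between t = 16 h and t = 20 h (Δt = 4 h).
k = −Δt / ln(Q₂/Q₁) = −4 / ln(8.3/14.3) = 7.35 h.

k ≈ 7.35 h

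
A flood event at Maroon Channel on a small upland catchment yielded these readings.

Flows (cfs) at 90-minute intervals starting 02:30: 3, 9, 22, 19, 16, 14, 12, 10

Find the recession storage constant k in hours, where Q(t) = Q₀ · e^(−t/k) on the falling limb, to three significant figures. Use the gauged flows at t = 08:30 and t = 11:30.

k ≈ 10.4 h

On the falling limb, Q drops from 16 to 12 cfs between t = 08:30 and t = 11:30 (Δt = 3 h).
k = −Δt / ln(Q₂/Q₁) = −3 / ln(12/16) = 10.4 h.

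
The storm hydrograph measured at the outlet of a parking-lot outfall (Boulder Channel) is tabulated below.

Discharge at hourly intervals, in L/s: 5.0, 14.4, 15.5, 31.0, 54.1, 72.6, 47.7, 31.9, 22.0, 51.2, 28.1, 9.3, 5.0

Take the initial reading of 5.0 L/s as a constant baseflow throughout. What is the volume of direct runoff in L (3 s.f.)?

Direct-runoff ordinates (Q − Q_b): 0.0, 9.4, 10.5, 26.0, 49.1, 67.6, 42.7, 26.9, 17.0, 46.2, 23.1, 4.3, 0.0 L/s.
ΣQ_DR = 322.8 L/s.
With Δt = 1 h = 3600 s, V = ΣQ_DR · Δt = 322.8 × 3600 = 1.16 × 10^6 L.

V ≈ 1.16 × 10^6 L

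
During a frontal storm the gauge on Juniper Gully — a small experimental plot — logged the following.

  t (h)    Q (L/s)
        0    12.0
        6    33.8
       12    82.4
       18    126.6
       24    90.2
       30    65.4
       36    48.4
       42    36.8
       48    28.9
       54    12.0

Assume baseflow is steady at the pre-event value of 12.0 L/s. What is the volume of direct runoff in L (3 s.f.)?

V ≈ 9.00 × 10^6 L

Direct-runoff ordinates (Q − Q_b): 0.0, 21.8, 70.4, 114.6, 78.2, 53.4, 36.4, 24.8, 16.9, 0.0 L/s.
ΣQ_DR = 416.5 L/s.
With Δt = 6 h = 21600 s, V = ΣQ_DR · Δt = 416.5 × 21600 = 9.00 × 10^6 L.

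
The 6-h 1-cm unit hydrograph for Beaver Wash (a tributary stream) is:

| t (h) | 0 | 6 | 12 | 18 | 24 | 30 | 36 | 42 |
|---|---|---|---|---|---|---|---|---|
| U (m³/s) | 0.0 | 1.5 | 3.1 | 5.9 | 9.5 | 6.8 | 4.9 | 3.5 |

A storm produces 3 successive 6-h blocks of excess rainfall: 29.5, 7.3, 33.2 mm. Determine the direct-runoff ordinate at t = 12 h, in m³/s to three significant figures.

Q ≈ 10.2 m³/s

By discrete convolution, Q_j = Σ (P_i / 10 mm) · U_{j−i}.
At t = 12 h (j=2): Q = (29.5/10)·3.1 + (7.3/10)·1.5 + (33.2/10)·0.0 = 10.2 m³/s.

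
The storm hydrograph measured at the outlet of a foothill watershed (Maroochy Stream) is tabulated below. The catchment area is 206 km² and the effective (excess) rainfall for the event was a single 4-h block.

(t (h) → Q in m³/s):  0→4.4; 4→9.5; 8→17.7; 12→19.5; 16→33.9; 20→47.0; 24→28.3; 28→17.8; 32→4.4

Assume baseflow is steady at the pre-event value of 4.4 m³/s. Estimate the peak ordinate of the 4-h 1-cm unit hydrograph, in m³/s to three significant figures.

Direct runoff: 0.0, 5.1, 13.3, 15.1, 29.5, 42.6, 23.9, 13.4, 0.0 m³/s; ΣQ_DR = 142.9 m³/s, peak = 42.6 m³/s.
Runoff depth d = ΣQ_DR·Δt / A = 142.9 × 14400 / (206 km²) = 9.989 mm.
The 1-cm UH is the DRH scaled by (10 mm)/d, so U_p = 42.6 × 10/9.989 = 42.6 m³/s.

U_p ≈ 42.6 m³/s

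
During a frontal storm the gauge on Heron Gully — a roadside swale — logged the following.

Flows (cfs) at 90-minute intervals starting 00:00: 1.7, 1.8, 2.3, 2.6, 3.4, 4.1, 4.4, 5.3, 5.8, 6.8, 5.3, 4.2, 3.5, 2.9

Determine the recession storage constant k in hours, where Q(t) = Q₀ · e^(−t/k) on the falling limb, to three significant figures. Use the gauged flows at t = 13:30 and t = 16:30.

k ≈ 6.23 h

On the falling limb, Q drops from 6.8 to 4.2 cfs between t = 13:30 and t = 16:30 (Δt = 3 h).
k = −Δt / ln(Q₂/Q₁) = −3 / ln(4.2/6.8) = 6.23 h.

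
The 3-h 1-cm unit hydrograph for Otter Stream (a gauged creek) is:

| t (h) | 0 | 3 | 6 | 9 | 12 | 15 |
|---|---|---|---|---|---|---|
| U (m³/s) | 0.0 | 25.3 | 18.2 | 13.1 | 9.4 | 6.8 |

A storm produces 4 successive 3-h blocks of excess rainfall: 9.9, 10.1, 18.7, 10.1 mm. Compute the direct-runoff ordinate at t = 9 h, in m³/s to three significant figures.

By discrete convolution, Q_j = Σ (P_i / 10 mm) · U_{j−i}.
At t = 9 h (j=3): Q = (9.9/10)·13.1 + (10.1/10)·18.2 + (18.7/10)·25.3 + (10.1/10)·0.0 = 78.7 m³/s.

Q ≈ 78.7 m³/s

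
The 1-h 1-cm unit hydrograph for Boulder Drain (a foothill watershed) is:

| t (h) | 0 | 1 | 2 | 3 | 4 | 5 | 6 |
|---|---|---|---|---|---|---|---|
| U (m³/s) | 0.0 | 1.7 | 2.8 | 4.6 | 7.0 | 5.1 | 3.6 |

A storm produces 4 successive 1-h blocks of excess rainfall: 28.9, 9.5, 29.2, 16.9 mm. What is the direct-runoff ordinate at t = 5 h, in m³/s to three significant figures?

Q ≈ 39.6 m³/s

By discrete convolution, Q_j = Σ (P_i / 10 mm) · U_{j−i}.
At t = 5 h (j=5): Q = (28.9/10)·5.1 + (9.5/10)·7.0 + (29.2/10)·4.6 + (16.9/10)·2.8 = 39.6 m³/s.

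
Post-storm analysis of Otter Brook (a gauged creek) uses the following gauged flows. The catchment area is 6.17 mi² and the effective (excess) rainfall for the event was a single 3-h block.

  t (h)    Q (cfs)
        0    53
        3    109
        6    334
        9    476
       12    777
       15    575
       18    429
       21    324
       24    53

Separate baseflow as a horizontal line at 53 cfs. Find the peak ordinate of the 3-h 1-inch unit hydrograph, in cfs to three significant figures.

U_p ≈ 362 cfs

Direct runoff: 0.0, 56.0, 281.0, 423.0, 724.0, 522.0, 376.0, 271.0, 0.0 cfs; ΣQ_DR = 2653 cfs, peak = 724.0 cfs.
Runoff depth d = ΣQ_DR·Δt / A = 2653 × 10800 / (6.17 mi²) = 1.999 in.
The 1-inch UH is the DRH scaled by (1 in)/d, so U_p = 724.0 × 1/1.999 = 362 cfs.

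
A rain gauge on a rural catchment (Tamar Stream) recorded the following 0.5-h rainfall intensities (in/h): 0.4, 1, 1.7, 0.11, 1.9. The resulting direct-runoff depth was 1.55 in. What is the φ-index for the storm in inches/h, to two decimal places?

Only the 3 blocks with intensity above φ contribute runoff: 1, 1.7, 1.9 in/h.
Σ(I−φ)·Δt = d  ⇒  (1+1.7+1.9 − 3φ)·0.5 = 1.55
φ = (4.600 − 1.55/0.5) / 3 = 0.50 in/h.

φ ≈ 0.50 in/h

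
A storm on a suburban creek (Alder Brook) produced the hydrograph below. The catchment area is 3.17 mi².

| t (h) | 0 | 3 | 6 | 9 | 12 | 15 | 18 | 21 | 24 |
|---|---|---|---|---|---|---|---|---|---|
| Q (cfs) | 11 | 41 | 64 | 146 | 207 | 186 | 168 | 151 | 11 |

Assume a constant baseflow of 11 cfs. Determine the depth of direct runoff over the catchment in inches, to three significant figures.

Direct runoff: 0.0, 30.0, 53.0, 135.0, 196.0, 175.0, 157.0, 140.0, 0.0 cfs; ΣQ_DR = 886.0 cfs.
V = ΣQ_DR · Δt = 886.0 × 10800 s = 9.569 × 10^6 ft³.
Over A = 3.17 mi², depth = V / A = 1.30 in.

d ≈ 1.30 in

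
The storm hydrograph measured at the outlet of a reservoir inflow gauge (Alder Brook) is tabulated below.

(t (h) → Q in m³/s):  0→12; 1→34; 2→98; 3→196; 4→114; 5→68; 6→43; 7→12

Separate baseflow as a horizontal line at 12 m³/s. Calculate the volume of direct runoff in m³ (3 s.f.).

V ≈ 1.73 × 10^6 m³

Direct-runoff ordinates (Q − Q_b): 0.0, 22.0, 86.0, 184.0, 102.0, 56.0, 31.0, 0.0 m³/s.
ΣQ_DR = 481.0 m³/s.
With Δt = 1 h = 3600 s, V = ΣQ_DR · Δt = 481.0 × 3600 = 1.73 × 10^6 m³.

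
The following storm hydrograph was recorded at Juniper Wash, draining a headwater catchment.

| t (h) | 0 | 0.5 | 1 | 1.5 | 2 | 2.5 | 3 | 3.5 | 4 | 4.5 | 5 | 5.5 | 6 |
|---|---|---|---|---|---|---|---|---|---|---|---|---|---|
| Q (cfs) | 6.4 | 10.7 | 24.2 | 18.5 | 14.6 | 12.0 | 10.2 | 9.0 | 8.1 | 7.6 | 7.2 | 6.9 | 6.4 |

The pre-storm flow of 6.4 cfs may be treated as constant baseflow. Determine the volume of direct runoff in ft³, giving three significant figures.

V ≈ 1.05 × 10^5 ft³

Direct-runoff ordinates (Q − Q_b): 0.0, 4.3, 17.8, 12.1, 8.2, 5.6, 3.8, 2.6, 1.7, 1.2, 0.8, 0.5, 0.0 cfs.
ΣQ_DR = 58.60 cfs.
With Δt = 0.5 h = 1800 s, V = ΣQ_DR · Δt = 58.60 × 1800 = 1.05 × 10^5 ft³.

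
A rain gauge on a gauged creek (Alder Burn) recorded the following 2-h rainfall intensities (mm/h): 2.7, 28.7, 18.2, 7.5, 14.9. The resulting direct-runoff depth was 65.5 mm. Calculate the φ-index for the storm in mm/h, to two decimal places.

Only the 3 blocks with intensity above φ contribute runoff: 28.7, 18.2, 14.9 mm/h.
Σ(I−φ)·Δt = d  ⇒  (28.7+18.2+14.9 − 3φ)·2 = 65.5
φ = (61.80 − 65.5/2) / 3 = 9.68 mm/h.

φ ≈ 9.68 mm/h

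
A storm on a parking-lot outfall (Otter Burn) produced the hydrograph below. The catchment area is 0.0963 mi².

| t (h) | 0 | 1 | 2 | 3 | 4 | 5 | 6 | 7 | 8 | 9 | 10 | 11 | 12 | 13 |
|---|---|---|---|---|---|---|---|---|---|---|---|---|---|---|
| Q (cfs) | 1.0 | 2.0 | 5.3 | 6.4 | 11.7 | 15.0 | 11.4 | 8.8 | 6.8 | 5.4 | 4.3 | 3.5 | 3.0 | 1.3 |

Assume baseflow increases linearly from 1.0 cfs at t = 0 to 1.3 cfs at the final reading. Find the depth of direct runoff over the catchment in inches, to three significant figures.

d ≈ 1.12 in

Direct runoff: 0.00, 0.98, 4.25, 5.33, 10.61, 13.88, 10.26, 7.64, 5.62, 4.19, 3.07, 2.25, 1.72, 0.00 cfs; ΣQ_DR = 69.80 cfs.
V = ΣQ_DR · Δt = 69.80 × 3600 s = 2.513 × 10^5 ft³.
Over A = 0.0963 mi², depth = V / A = 1.12 in.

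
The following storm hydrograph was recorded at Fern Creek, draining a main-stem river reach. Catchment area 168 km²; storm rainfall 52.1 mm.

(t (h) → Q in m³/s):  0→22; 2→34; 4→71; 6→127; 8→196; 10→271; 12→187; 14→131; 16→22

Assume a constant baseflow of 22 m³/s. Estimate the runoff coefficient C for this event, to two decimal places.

ΣQ_DR = 863.0 m³/s; V = ΣQ_DR·Δt = 6.214 × 10^6 m³.
Runoff depth d = V / A = 36.99 mm.
C = d / P = 36.99 / 52.1 = 0.71.

C ≈ 0.71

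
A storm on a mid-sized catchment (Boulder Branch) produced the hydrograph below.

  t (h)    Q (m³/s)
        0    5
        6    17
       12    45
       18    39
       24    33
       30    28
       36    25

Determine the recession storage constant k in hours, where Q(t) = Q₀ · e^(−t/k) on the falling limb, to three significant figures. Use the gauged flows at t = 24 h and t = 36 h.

k ≈ 43.2 h

On the falling limb, Q drops from 33 to 25 m³/s between t = 24 h and t = 36 h (Δt = 12 h).
k = −Δt / ln(Q₂/Q₁) = −12 / ln(25/33) = 43.2 h.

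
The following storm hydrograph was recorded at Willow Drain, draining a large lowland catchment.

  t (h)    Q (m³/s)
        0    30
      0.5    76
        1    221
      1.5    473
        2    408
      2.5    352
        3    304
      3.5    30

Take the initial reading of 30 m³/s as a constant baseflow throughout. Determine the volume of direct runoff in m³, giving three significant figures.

Direct-runoff ordinates (Q − Q_b): 0.0, 46.0, 191.0, 443.0, 378.0, 322.0, 274.0, 0.0 m³/s.
ΣQ_DR = 1654 m³/s.
With Δt = 0.5 h = 1800 s, V = ΣQ_DR · Δt = 1654 × 1800 = 2.98 × 10^6 m³.

V ≈ 2.98 × 10^6 m³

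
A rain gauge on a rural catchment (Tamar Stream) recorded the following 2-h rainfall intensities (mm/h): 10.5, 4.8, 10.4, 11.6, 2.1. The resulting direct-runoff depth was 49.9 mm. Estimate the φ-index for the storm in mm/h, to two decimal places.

Only the 4 blocks with intensity above φ contribute runoff: 10.5, 4.8, 10.4, 11.6 mm/h.
Σ(I−φ)·Δt = d  ⇒  (10.5+4.8+10.4+11.6 − 4φ)·2 = 49.9
φ = (37.30 − 49.9/2) / 4 = 3.09 mm/h.

φ ≈ 3.09 mm/h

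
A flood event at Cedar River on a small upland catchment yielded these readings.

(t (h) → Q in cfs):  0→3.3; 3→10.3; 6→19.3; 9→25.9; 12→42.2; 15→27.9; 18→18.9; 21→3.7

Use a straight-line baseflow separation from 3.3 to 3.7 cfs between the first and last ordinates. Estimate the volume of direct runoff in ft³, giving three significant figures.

Direct-runoff ordinates (Q − Q_b): 0.00, 6.94, 15.89, 22.43, 38.67, 24.31, 15.26, 0.00 cfs.
ΣQ_DR = 123.5 cfs.
With Δt = 3 h = 10800 s, V = ΣQ_DR · Δt = 123.5 × 10800 = 1.33 × 10^6 ft³.

V ≈ 1.33 × 10^6 ft³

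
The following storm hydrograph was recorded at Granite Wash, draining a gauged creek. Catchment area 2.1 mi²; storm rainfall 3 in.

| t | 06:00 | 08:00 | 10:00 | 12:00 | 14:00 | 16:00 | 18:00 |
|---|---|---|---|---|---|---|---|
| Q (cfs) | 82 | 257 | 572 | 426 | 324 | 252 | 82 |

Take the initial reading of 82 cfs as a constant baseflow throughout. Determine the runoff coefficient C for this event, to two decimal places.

ΣQ_DR = 1421 cfs; V = ΣQ_DR·Δt = 1.023 × 10^7 ft³.
Runoff depth d = V / A = 2.097 in.
C = d / P = 2.097 / 3 = 0.70.

C ≈ 0.70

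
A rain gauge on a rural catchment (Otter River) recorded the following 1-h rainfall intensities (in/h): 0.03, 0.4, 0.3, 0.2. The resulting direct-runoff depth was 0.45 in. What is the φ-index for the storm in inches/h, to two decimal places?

Only the 3 blocks with intensity above φ contribute runoff: 0.4, 0.3, 0.2 in/h.
Σ(I−φ)·Δt = d  ⇒  (0.4+0.3+0.2 − 3φ)·1 = 0.45
φ = (0.9000 − 0.45/1) / 3 = 0.15 in/h.

φ ≈ 0.15 in/h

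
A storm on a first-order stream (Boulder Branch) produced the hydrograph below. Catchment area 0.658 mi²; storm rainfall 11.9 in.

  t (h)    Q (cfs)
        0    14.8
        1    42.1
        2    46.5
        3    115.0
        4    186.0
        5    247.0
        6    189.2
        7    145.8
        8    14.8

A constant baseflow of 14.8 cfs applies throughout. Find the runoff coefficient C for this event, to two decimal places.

ΣQ_DR = 868.0 cfs; V = ΣQ_DR·Δt = 3.125 × 10^6 ft³.
Runoff depth d = V / A = 2.044 in.
C = d / P = 2.044 / 11.9 = 0.17.

C ≈ 0.17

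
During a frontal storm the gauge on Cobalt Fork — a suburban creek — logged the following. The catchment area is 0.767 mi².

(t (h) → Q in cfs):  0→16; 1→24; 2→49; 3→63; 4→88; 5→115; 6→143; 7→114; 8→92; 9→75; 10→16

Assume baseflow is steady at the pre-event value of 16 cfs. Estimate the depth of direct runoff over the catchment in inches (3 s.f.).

Direct runoff: 0.0, 8.0, 33.0, 47.0, 72.0, 99.0, 127.0, 98.0, 76.0, 59.0, 0.0 cfs; ΣQ_DR = 619.0 cfs.
V = ΣQ_DR · Δt = 619.0 × 3600 s = 2.228 × 10^6 ft³.
Over A = 0.767 mi², depth = V / A = 1.25 in.

d ≈ 1.25 in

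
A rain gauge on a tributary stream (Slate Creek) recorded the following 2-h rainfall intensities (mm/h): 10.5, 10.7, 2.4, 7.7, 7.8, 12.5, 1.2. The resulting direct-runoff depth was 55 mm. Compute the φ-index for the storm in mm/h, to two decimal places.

Only the 5 blocks with intensity above φ contribute runoff: 10.5, 10.7, 7.7, 7.8, 12.5 mm/h.
Σ(I−φ)·Δt = d  ⇒  (10.5+10.7+7.7+7.8+12.5 − 5φ)·2 = 55
φ = (49.20 − 55/2) / 5 = 4.34 mm/h.

φ ≈ 4.34 mm/h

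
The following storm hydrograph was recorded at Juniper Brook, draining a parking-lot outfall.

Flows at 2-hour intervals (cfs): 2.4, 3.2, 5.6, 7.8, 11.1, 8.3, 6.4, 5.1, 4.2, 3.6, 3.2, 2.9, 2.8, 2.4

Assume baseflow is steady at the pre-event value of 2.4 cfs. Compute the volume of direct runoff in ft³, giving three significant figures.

V ≈ 2.55 × 10^5 ft³

Direct-runoff ordinates (Q − Q_b): 0.0, 0.8, 3.2, 5.4, 8.7, 5.9, 4.0, 2.7, 1.8, 1.2, 0.8, 0.5, 0.4, 0.0 cfs.
ΣQ_DR = 35.40 cfs.
With Δt = 2 h = 7200 s, V = ΣQ_DR · Δt = 35.40 × 7200 = 2.55 × 10^5 ft³.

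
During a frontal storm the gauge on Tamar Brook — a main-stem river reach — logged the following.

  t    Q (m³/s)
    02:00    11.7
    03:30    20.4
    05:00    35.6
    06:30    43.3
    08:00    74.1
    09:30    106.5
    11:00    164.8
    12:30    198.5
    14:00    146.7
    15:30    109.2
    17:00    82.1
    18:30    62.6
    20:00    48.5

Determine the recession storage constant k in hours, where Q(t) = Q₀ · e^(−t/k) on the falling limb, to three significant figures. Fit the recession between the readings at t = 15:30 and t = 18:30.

On the falling limb, Q drops from 109.2 to 62.6 m³/s between t = 15:30 and t = 18:30 (Δt = 3 h).
k = −Δt / ln(Q₂/Q₁) = −3 / ln(62.6/109.2) = 5.39 h.

k ≈ 5.39 h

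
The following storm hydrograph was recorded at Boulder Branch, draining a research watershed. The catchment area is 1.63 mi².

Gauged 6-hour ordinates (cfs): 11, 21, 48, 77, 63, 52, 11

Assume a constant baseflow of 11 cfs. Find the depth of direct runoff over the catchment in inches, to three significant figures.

Direct runoff: 0.0, 10.0, 37.0, 66.0, 52.0, 41.0, 0.0 cfs; ΣQ_DR = 206.0 cfs.
V = ΣQ_DR · Δt = 206.0 × 21600 s = 4.450 × 10^6 ft³.
Over A = 1.63 mi², depth = V / A = 1.18 in.

d ≈ 1.18 in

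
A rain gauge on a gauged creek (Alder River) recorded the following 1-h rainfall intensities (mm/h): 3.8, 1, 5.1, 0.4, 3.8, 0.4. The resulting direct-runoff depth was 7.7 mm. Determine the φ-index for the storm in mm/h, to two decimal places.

Only the 3 blocks with intensity above φ contribute runoff: 3.8, 5.1, 3.8 mm/h.
Σ(I−φ)·Δt = d  ⇒  (3.8+5.1+3.8 − 3φ)·1 = 7.7
φ = (12.70 − 7.7/1) / 3 = 1.67 mm/h.

φ ≈ 1.67 mm/h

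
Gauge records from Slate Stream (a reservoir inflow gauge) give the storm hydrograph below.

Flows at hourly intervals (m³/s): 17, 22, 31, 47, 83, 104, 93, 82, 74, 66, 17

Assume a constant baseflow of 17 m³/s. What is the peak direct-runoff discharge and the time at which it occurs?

Subtracting baseflow gives direct-runoff ordinates: 0.0, 5.0, 14.0, 30.0, 66.0, 87.0, 76.0, 65.0, 57.0, 49.0, 0.0 m³/s.
The maximum is 87.0 m³/s, occurring at the reading for t = 5 h.

Q_p = 87.0 m³/s at t = 5 h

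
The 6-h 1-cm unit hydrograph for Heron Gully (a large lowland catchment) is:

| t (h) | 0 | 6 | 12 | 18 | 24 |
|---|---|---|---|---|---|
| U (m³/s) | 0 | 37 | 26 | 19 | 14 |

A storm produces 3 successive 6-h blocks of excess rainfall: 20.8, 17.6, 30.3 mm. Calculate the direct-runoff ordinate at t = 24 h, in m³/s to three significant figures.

Q ≈ 141 m³/s

By discrete convolution, Q_j = Σ (P_i / 10 mm) · U_{j−i}.
At t = 24 h (j=4): Q = (20.8/10)·14 + (17.6/10)·19 + (30.3/10)·26 = 141 m³/s.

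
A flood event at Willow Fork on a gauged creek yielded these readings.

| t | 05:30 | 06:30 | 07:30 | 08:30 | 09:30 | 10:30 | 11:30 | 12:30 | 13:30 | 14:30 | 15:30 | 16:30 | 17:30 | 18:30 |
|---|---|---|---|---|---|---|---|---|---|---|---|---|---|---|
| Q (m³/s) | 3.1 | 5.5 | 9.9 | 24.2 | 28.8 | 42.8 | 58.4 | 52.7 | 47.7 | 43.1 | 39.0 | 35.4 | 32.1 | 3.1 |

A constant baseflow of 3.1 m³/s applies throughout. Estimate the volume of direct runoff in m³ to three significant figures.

Direct-runoff ordinates (Q − Q_b): 0.0, 2.4, 6.8, 21.1, 25.7, 39.7, 55.3, 49.6, 44.6, 40.0, 35.9, 32.3, 29.0, 0.0 m³/s.
ΣQ_DR = 382.4 m³/s.
With Δt = 1 h = 3600 s, V = ΣQ_DR · Δt = 382.4 × 3600 = 1.38 × 10^6 m³.

V ≈ 1.38 × 10^6 m³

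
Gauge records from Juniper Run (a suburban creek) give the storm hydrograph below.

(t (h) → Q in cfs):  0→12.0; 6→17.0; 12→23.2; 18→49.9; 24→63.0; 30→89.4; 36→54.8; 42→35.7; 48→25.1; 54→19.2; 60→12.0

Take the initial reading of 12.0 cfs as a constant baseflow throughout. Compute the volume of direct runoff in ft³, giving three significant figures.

V ≈ 5.82 × 10^6 ft³

Direct-runoff ordinates (Q − Q_b): 0.0, 5.0, 11.2, 37.9, 51.0, 77.4, 42.8, 23.7, 13.1, 7.2, 0.0 cfs.
ΣQ_DR = 269.3 cfs.
With Δt = 6 h = 21600 s, V = ΣQ_DR · Δt = 269.3 × 21600 = 5.82 × 10^6 ft³.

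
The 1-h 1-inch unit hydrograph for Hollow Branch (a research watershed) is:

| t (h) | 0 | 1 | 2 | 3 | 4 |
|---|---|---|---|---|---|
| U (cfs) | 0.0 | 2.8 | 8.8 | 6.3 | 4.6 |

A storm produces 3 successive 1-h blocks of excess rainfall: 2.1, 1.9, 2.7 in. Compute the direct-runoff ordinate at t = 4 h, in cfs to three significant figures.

Q ≈ 45.4 cfs

By discrete convolution, Q_j = Σ (P_i / 1 in) · U_{j−i}.
At t = 4 h (j=4): Q = (2.1/1)·4.6 + (1.9/1)·6.3 + (2.7/1)·8.8 = 45.4 cfs.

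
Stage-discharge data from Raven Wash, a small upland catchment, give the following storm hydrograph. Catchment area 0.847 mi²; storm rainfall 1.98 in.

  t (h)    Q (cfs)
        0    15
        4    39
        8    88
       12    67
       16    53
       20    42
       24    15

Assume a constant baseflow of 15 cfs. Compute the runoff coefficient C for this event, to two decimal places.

ΣQ_DR = 214.0 cfs; V = ΣQ_DR·Δt = 3.082 × 10^6 ft³.
Runoff depth d = V / A = 1.566 in.
C = d / P = 1.566 / 1.98 = 0.79.

C ≈ 0.79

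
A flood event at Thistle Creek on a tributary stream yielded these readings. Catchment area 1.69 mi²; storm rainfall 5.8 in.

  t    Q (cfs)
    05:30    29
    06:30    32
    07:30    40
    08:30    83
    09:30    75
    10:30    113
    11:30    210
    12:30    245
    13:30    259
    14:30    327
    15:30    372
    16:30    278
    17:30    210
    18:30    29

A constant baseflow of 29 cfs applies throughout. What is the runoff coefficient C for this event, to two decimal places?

C ≈ 0.30

ΣQ_DR = 1896 cfs; V = ΣQ_DR·Δt = 6.826 × 10^6 ft³.
Runoff depth d = V / A = 1.738 in.
C = d / P = 1.738 / 5.8 = 0.30.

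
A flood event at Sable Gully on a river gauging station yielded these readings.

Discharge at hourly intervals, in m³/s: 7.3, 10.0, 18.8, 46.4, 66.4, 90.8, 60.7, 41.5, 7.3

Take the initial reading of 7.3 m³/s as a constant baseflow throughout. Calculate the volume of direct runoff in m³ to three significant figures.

V ≈ 1.02 × 10^6 m³

Direct-runoff ordinates (Q − Q_b): 0.0, 2.7, 11.5, 39.1, 59.1, 83.5, 53.4, 34.2, 0.0 m³/s.
ΣQ_DR = 283.5 m³/s.
With Δt = 1 h = 3600 s, V = ΣQ_DR · Δt = 283.5 × 3600 = 1.02 × 10^6 m³.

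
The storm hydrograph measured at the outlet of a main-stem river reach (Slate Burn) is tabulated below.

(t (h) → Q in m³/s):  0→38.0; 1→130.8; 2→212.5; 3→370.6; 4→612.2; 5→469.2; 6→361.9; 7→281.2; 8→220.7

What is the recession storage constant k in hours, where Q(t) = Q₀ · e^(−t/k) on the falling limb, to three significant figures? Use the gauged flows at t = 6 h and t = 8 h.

On the falling limb, Q drops from 361.9 to 220.7 m³/s between t = 6 h and t = 8 h (Δt = 2 h).
k = −Δt / ln(Q₂/Q₁) = −2 / ln(220.7/361.9) = 4.04 h.

k ≈ 4.04 h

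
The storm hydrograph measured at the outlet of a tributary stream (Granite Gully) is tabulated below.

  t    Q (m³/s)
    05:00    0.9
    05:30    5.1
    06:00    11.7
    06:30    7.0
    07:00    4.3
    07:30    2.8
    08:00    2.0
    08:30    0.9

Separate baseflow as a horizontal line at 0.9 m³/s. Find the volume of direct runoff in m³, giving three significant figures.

Direct-runoff ordinates (Q − Q_b): 0.0, 4.2, 10.8, 6.1, 3.4, 1.9, 1.1, 0.0 m³/s.
ΣQ_DR = 27.50 m³/s.
With Δt = 0.5 h = 1800 s, V = ΣQ_DR · Δt = 27.50 × 1800 = 49500 m³.

V ≈ 49500 m³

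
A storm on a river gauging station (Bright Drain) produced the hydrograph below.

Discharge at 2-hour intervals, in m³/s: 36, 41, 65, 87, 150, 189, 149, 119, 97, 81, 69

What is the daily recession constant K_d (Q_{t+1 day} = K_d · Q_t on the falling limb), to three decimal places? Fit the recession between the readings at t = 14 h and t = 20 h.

Between t = 14 h and t = 20 h the flow falls from 119 to 69 m³/s over 3×2 h = 6 h.
Per-interval ratio K = (69/119)^(1/3) = 0.8339; K_d = K^(24/2) = 0.113.

K_d ≈ 0.113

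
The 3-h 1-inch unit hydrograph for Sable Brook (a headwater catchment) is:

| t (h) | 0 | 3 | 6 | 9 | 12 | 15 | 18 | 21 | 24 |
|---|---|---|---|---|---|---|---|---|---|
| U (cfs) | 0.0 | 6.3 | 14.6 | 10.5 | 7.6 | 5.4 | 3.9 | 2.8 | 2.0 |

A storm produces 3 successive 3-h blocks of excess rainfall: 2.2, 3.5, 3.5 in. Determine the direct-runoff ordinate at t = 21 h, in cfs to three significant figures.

By discrete convolution, Q_j = Σ (P_i / 1 in) · U_{j−i}.
At t = 21 h (j=7): Q = (2.2/1)·2.8 + (3.5/1)·3.9 + (3.5/1)·5.4 = 38.7 cfs.

Q ≈ 38.7 cfs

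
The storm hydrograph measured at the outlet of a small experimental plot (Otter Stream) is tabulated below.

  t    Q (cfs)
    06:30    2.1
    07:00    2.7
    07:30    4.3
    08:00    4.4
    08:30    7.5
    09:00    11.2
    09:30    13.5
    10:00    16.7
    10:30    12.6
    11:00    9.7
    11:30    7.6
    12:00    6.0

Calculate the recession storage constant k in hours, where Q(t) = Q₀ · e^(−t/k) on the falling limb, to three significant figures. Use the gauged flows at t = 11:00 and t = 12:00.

On the falling limb, Q drops from 9.7 to 6.0 cfs between t = 11:00 and t = 12:00 (Δt = 1 h).
k = −Δt / ln(Q₂/Q₁) = −1 / ln(6.0/9.7) = 2.08 h.

k ≈ 2.08 h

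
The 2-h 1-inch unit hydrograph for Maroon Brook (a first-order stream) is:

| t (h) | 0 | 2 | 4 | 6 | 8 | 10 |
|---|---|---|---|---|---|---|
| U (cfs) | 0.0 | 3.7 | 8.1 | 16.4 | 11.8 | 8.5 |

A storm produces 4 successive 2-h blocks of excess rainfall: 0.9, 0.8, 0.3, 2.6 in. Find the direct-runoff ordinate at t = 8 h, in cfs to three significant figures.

Q ≈ 35.8 cfs

By discrete convolution, Q_j = Σ (P_i / 1 in) · U_{j−i}.
At t = 8 h (j=4): Q = (0.9/1)·11.8 + (0.8/1)·16.4 + (0.3/1)·8.1 + (2.6/1)·3.7 = 35.8 cfs.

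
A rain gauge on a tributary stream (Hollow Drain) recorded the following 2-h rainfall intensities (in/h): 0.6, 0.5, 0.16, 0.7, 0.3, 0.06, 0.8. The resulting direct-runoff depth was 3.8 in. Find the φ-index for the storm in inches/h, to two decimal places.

φ ≈ 0.20 in/h

Only the 5 blocks with intensity above φ contribute runoff: 0.6, 0.5, 0.7, 0.3, 0.8 in/h.
Σ(I−φ)·Δt = d  ⇒  (0.6+0.5+0.7+0.3+0.8 − 5φ)·2 = 3.8
φ = (2.900 − 3.8/2) / 5 = 0.20 in/h.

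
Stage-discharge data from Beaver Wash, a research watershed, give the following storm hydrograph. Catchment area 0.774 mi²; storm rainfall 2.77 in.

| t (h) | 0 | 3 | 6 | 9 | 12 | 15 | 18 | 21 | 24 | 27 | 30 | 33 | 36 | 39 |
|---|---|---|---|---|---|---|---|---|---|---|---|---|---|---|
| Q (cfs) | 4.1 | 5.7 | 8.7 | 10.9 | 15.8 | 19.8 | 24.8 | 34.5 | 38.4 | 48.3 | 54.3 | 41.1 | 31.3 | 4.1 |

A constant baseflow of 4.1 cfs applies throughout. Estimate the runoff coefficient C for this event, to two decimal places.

ΣQ_DR = 284.4 cfs; V = ΣQ_DR·Δt = 3.072 × 10^6 ft³.
Runoff depth d = V / A = 1.708 in.
C = d / P = 1.708 / 2.77 = 0.62.

C ≈ 0.62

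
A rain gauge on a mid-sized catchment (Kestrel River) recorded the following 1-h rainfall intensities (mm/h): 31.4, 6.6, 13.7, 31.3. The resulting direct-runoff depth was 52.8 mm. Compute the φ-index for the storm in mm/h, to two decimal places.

φ ≈ 7.87 mm/h

Only the 3 blocks with intensity above φ contribute runoff: 31.4, 13.7, 31.3 mm/h.
Σ(I−φ)·Δt = d  ⇒  (31.4+13.7+31.3 − 3φ)·1 = 52.8
φ = (76.40 − 52.8/1) / 3 = 7.87 mm/h.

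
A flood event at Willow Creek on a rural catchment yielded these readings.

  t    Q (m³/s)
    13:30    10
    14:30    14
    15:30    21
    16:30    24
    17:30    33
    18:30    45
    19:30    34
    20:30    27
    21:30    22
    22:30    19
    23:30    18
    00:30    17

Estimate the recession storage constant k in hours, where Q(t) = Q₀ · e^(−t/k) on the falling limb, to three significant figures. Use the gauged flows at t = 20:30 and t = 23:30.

k ≈ 7.40 h

On the falling limb, Q drops from 27 to 18 m³/s between t = 20:30 and t = 23:30 (Δt = 3 h).
k = −Δt / ln(Q₂/Q₁) = −3 / ln(18/27) = 7.40 h.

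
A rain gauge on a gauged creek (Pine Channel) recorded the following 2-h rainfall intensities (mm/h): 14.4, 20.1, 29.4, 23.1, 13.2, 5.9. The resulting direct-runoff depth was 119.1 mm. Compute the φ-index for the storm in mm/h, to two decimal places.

φ ≈ 8.13 mm/h

Only the 5 blocks with intensity above φ contribute runoff: 14.4, 20.1, 29.4, 23.1, 13.2 mm/h.
Σ(I−φ)·Δt = d  ⇒  (14.4+20.1+29.4+23.1+13.2 − 5φ)·2 = 119.1
φ = (100.2 − 119.1/2) / 5 = 8.13 mm/h.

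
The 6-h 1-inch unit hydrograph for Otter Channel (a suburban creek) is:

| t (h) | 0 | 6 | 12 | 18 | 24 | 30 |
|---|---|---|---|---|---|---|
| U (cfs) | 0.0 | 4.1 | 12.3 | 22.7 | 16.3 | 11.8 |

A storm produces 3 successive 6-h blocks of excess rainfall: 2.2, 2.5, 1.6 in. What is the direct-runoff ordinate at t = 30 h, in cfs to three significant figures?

By discrete convolution, Q_j = Σ (P_i / 1 in) · U_{j−i}.
At t = 30 h (j=5): Q = (2.2/1)·11.8 + (2.5/1)·16.3 + (1.6/1)·22.7 = 103 cfs.

Q ≈ 103 cfs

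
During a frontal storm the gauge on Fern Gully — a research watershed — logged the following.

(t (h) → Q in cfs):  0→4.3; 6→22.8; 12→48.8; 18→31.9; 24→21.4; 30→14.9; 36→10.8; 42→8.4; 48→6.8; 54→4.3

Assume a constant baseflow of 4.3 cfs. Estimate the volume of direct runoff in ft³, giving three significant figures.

Direct-runoff ordinates (Q − Q_b): 0.0, 18.5, 44.5, 27.6, 17.1, 10.6, 6.5, 4.1, 2.5, 0.0 cfs.
ΣQ_DR = 131.4 cfs.
With Δt = 6 h = 21600 s, V = ΣQ_DR · Δt = 131.4 × 21600 = 2.84 × 10^6 ft³.

V ≈ 2.84 × 10^6 ft³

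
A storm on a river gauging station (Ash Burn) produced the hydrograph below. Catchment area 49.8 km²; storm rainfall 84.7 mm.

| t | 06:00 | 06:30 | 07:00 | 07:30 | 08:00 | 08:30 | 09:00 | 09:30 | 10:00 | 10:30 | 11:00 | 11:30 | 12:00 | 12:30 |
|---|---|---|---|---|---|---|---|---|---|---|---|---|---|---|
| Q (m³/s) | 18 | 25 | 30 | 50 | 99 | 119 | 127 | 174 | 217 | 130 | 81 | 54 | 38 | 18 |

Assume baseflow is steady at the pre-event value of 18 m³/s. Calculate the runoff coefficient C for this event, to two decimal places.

C ≈ 0.40

ΣQ_DR = 928.0 m³/s; V = ΣQ_DR·Δt = 1.670 × 10^6 m³.
Runoff depth d = V / A = 33.54 mm.
C = d / P = 33.54 / 84.7 = 0.40.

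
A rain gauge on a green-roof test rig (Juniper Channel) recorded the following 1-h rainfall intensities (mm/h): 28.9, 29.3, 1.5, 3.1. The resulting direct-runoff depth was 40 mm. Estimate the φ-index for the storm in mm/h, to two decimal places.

φ ≈ 9.10 mm/h

Only the 2 blocks with intensity above φ contribute runoff: 28.9, 29.3 mm/h.
Σ(I−φ)·Δt = d  ⇒  (28.9+29.3 − 2φ)·1 = 40
φ = (58.20 − 40/1) / 2 = 9.10 mm/h.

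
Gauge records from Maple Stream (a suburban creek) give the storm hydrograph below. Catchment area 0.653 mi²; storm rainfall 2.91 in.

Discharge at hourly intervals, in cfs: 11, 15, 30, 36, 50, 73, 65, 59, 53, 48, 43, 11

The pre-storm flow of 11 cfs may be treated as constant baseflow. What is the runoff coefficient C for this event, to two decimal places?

ΣQ_DR = 362.0 cfs; V = ΣQ_DR·Δt = 1.303 × 10^6 ft³.
Runoff depth d = V / A = 0.8590 in.
C = d / P = 0.8590 / 2.91 = 0.30.

C ≈ 0.30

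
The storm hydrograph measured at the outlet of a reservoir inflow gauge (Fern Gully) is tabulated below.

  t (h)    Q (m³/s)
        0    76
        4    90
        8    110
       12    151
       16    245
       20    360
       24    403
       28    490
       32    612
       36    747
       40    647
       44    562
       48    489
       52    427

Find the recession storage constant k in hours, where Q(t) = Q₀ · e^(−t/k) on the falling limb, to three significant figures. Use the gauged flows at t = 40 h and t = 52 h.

k ≈ 28.9 h

On the falling limb, Q drops from 647 to 427 m³/s between t = 40 h and t = 52 h (Δt = 12 h).
k = −Δt / ln(Q₂/Q₁) = −12 / ln(427/647) = 28.9 h.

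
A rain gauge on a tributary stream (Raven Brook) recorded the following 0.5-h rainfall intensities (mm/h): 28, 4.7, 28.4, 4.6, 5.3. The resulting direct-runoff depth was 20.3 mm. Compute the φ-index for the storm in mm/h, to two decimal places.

Only the 2 blocks with intensity above φ contribute runoff: 28, 28.4 mm/h.
Σ(I−φ)·Δt = d  ⇒  (28+28.4 − 2φ)·0.5 = 20.3
φ = (56.40 − 20.3/0.5) / 2 = 7.90 mm/h.

φ ≈ 7.90 mm/h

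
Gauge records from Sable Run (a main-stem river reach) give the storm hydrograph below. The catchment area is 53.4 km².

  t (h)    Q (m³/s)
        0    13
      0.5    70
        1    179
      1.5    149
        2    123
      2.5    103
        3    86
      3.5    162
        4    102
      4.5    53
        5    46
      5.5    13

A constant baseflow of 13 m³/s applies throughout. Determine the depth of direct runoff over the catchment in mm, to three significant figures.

d ≈ 31.8 mm

Direct runoff: 0.0, 57.0, 166.0, 136.0, 110.0, 90.0, 73.0, 149.0, 89.0, 40.0, 33.0, 0.0 m³/s; ΣQ_DR = 943.0 m³/s.
V = ΣQ_DR · Δt = 943.0 × 1800 s = 1.697 × 10^6 m³.
Over A = 53.4 km², depth = V / A = 31.8 mm.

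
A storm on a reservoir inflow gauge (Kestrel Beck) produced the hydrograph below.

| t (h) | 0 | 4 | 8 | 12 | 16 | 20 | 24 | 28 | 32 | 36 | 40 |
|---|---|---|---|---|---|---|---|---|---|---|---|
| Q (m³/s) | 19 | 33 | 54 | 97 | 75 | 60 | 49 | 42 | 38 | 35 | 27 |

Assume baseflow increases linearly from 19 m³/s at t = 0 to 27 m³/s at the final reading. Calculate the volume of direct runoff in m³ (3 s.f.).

V ≈ 3.97 × 10^6 m³

Direct-runoff ordinates (Q − Q_b): 0.00, 13.20, 33.40, 75.60, 52.80, 37.00, 25.20, 17.40, 12.60, 8.80, 0.00 m³/s.
ΣQ_DR = 276.0 m³/s.
With Δt = 4 h = 14400 s, V = ΣQ_DR · Δt = 276.0 × 14400 = 3.97 × 10^6 m³.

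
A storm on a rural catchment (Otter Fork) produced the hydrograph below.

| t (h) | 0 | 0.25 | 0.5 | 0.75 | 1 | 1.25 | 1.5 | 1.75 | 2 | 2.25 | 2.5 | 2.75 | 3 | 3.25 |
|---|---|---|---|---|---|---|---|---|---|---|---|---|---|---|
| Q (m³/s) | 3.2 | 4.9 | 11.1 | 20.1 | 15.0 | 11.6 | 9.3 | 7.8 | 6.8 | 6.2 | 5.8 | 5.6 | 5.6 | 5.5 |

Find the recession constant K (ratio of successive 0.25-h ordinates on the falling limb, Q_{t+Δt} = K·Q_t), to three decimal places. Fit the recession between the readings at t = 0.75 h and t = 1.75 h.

K ≈ 0.789

Using the recession-limb readings at t = 0.75 h and t = 1.75 h: Q falls from 20.1 to 7.8 m³/s over 4 intervals.
K = (Q₂/Q₁)^(1/4) = (7.8/20.1)^(1/4) = 0.789.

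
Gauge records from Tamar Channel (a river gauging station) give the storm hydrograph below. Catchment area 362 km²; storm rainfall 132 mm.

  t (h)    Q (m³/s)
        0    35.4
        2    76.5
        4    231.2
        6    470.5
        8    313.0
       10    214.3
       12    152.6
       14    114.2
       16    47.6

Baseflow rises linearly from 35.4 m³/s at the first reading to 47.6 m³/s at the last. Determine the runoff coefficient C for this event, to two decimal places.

ΣQ_DR = 1282 m³/s; V = ΣQ_DR·Δt = 9.229 × 10^6 m³.
Runoff depth d = V / A = 25.49 mm.
C = d / P = 25.49 / 132 = 0.19.

C ≈ 0.19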